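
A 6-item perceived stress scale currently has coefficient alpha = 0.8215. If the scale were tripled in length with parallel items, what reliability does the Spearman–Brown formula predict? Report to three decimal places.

Length factor m = 3
α' = m·α / (1 + (m−1)·α)
   = 3 × 0.8215 / (1 + (3 − 1) × 0.8215)
   = 2.4645 / 2.6430 = 0.932

predicted reliability = 0.932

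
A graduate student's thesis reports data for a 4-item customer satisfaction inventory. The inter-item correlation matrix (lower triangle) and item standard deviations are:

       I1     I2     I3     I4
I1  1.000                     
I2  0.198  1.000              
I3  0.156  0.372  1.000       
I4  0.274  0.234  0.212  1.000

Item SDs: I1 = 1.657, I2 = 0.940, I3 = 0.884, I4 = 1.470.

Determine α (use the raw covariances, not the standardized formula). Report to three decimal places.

Σσ²ᵢ = 1.657² + 0.940² + 0.884² + 1.470² = 6.5716
Covariances σ_ij = r_ij · s_i · s_j:
  σ(I1,I2) = 0.198 × 1.657 × 0.940 = 0.3084
  σ(I1,I3) = 0.156 × 1.657 × 0.884 = 0.2285
  σ(I1,I4) = 0.274 × 1.657 × 1.470 = 0.6674
  σ(I2,I3) = 0.372 × 0.940 × 0.884 = 0.3091
  σ(I2,I4) = 0.234 × 0.940 × 1.470 = 0.3233
  σ(I3,I4) = 0.212 × 0.884 × 1.470 = 0.2755
σ²_T = Σσ²ᵢ + 2·Σσ_ij = 6.5716 + 2 × 2.1122 = 10.7960
α = (4/3)·(1 − 6.5716/10.7960) = 0.522

α = 0.522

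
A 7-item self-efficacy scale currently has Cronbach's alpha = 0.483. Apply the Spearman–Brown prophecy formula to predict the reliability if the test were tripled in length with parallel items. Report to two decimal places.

predicted reliability = 0.74

Length factor m = 3
α' = m·α / (1 + (m−1)·α)
   = 3 × 0.483 / (1 + (3 − 1) × 0.483)
   = 1.4490 / 1.9660 = 0.74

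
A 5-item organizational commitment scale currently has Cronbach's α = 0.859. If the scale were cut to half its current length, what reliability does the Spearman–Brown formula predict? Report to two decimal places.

Length factor m = 1/2
α' = m·α / (1 − (1−m)·α)
   = 1/2 × 0.859 / (1 − (1 − 1/2) × 0.859)
   = 0.4295 / 0.5705 = 0.75

predicted reliability = 0.75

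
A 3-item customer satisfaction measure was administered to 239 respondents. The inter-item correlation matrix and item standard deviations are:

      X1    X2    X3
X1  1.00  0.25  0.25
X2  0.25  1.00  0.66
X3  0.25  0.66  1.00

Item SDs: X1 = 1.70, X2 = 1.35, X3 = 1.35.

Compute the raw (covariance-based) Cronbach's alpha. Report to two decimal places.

Σσ²ᵢ = 1.70² + 1.35² + 1.35² = 6.5350
Covariances σ_ij = r_ij · s_i · s_j:
  σ(X1,X2) = 0.25 × 1.70 × 1.35 = 0.5737
  σ(X1,X3) = 0.25 × 1.70 × 1.35 = 0.5737
  σ(X2,X3) = 0.66 × 1.35 × 1.35 = 1.2029
σ²_T = Σσ²ᵢ + 2·Σσ_ij = 6.5350 + 2 × 2.3503 = 11.2356
α = (3/2)·(1 − 6.5350/11.2356) = 0.63

Cronbach's alpha = 0.63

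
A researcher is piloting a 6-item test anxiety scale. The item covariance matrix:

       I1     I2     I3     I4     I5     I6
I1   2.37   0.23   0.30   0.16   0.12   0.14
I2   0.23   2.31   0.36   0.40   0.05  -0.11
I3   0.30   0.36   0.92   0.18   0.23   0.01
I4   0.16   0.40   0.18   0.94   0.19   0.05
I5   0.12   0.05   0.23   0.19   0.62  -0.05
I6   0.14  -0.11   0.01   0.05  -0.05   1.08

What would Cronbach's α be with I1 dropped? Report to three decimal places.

Remaining items: I2, I3, I4, I5, I6 (k = 5).
Σσ²ᵢ = 2.31 + 0.92 + 0.94 + 0.62 + 1.08 = 5.87
total variance = 5.87 + 2 × 1.31 = 8.49
α (item deleted) = (5/4)·(1 − 5.87/8.49) = 0.386

Cronbach's α = 0.386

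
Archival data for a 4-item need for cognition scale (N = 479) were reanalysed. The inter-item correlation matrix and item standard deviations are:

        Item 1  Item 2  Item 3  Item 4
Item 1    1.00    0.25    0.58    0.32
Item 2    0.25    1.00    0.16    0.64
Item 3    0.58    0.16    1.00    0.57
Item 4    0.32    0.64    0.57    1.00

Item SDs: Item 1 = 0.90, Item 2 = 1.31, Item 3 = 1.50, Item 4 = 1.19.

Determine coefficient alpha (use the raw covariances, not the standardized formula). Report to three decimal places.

Σσ²ᵢ = 0.90² + 1.31² + 1.50² + 1.19² = 6.1922
Covariances σ_ij = r_ij · s_i · s_j:
  σ(Item 1,Item 2) = 0.25 × 0.90 × 1.31 = 0.2948
  σ(Item 1,Item 3) = 0.58 × 0.90 × 1.50 = 0.7830
  σ(Item 1,Item 4) = 0.32 × 0.90 × 1.19 = 0.3427
  σ(Item 2,Item 3) = 0.16 × 1.31 × 1.50 = 0.3144
  σ(Item 2,Item 4) = 0.64 × 1.31 × 1.19 = 0.9977
  σ(Item 3,Item 4) = 0.57 × 1.50 × 1.19 = 1.0174
σ²_T = Σσ²ᵢ + 2·Σσ_ij = 6.1922 + 2 × 3.7500 = 13.6922
α = (4/3)·(1 − 6.1922/13.6922) = 0.730

α = 0.730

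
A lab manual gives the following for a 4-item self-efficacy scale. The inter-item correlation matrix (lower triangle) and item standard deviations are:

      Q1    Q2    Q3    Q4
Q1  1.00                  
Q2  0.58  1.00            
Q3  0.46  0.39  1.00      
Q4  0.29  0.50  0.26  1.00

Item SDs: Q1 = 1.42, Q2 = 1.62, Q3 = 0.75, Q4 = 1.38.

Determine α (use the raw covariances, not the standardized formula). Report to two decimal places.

Σσ²ᵢ = 1.42² + 1.62² + 0.75² + 1.38² = 7.1077
Covariances σ_ij = r_ij · s_i · s_j:
  σ(Q1,Q2) = 0.58 × 1.42 × 1.62 = 1.3342
  σ(Q1,Q3) = 0.46 × 1.42 × 0.75 = 0.4899
  σ(Q1,Q4) = 0.29 × 1.42 × 1.38 = 0.5683
  σ(Q2,Q3) = 0.39 × 1.62 × 0.75 = 0.4738
  σ(Q2,Q4) = 0.50 × 1.62 × 1.38 = 1.1178
  σ(Q3,Q4) = 0.26 × 0.75 × 1.38 = 0.2691
σ²_T = Σσ²ᵢ + 2·Σσ_ij = 7.1077 + 2 × 4.2531 = 15.6139
α = (4/3)·(1 − 7.1077/15.6139) = 0.73

α = 0.73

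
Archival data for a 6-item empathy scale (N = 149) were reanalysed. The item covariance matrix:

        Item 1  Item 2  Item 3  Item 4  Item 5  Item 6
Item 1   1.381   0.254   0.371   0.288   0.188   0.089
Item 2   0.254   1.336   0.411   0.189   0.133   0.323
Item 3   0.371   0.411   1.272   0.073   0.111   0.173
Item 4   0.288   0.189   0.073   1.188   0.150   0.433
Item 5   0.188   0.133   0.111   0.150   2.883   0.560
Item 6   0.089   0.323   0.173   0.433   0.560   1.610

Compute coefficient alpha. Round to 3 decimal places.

α = 0.524

ΣVar(i) = 1.381 + 1.336 + 1.272 + 1.188 + 2.883 + 1.610 = 9.670
Sum of the distinct covariances = 3.746
σ²_total = 9.670 + 2 × 3.746 = 17.162
α = (k/(k−1))·(1 − ΣVar(i)/σ²_total) = (6/5)·(1 − 9.670/17.162) = 0.524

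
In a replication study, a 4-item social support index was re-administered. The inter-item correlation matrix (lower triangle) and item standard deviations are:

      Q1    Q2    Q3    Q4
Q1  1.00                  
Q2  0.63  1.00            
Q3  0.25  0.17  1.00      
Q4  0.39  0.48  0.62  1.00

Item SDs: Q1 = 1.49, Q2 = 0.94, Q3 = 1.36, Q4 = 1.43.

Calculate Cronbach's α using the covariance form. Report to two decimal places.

Σσ²ᵢ = 1.49² + 0.94² + 1.36² + 1.43² = 6.9982
Covariances σ_ij = r_ij · s_i · s_j:
  σ(Q1,Q2) = 0.63 × 1.49 × 0.94 = 0.8824
  σ(Q1,Q3) = 0.25 × 1.49 × 1.36 = 0.5066
  σ(Q1,Q4) = 0.39 × 1.49 × 1.43 = 0.8310
  σ(Q2,Q3) = 0.17 × 0.94 × 1.36 = 0.2173
  σ(Q2,Q4) = 0.48 × 0.94 × 1.43 = 0.6452
  σ(Q3,Q4) = 0.62 × 1.36 × 1.43 = 1.2058
σ²_T = Σσ²ᵢ + 2·Σσ_ij = 6.9982 + 2 × 4.2883 = 15.5748
α = (4/3)·(1 − 6.9982/15.5748) = 0.73

α = 0.73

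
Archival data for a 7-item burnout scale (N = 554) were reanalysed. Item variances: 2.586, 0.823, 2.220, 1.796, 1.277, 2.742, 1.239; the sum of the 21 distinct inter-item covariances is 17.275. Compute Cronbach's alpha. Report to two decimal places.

ΣVar(i) = 2.586 + 0.823 + 2.220 + 1.796 + 1.277 + 2.742 + 1.239 = 12.683
Sum of distinct covariances = 17.275
Var(T) = ΣVar(i) + 2·Σcov = 12.683 + 2 × 17.275 = 47.233
α = (7/6)·(1 − 12.683/47.233) = 0.85

Cronbach's alpha = 0.85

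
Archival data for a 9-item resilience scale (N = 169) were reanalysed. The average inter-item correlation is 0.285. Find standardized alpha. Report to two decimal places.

α = 0.78

Standardized α = k·r̄ / (1 + (k−1)·r̄) = 9 × 0.285 / (1 + 8 × 0.285)
  = 2.5650 / 3.2800 = 0.78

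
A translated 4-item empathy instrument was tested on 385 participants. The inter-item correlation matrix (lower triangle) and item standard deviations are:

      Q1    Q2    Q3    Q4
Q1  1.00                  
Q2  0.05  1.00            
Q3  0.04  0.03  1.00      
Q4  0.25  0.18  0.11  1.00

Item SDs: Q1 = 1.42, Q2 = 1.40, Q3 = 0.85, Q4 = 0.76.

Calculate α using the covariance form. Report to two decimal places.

Σσ²ᵢ = 1.42² + 1.40² + 0.85² + 0.76² = 5.2765
Covariances σ_ij = r_ij · s_i · s_j:
  σ(Q1,Q2) = 0.05 × 1.42 × 1.40 = 0.0994
  σ(Q1,Q3) = 0.04 × 1.42 × 0.85 = 0.0483
  σ(Q1,Q4) = 0.25 × 1.42 × 0.76 = 0.2698
  σ(Q2,Q3) = 0.03 × 1.40 × 0.85 = 0.0357
  σ(Q2,Q4) = 0.18 × 1.40 × 0.76 = 0.1915
  σ(Q3,Q4) = 0.11 × 0.85 × 0.76 = 0.0711
σ²_T = Σσ²ᵢ + 2·Σσ_ij = 5.2765 + 2 × 0.7158 = 6.7081
α = (4/3)·(1 − 5.2765/6.7081) = 0.28

α = 0.28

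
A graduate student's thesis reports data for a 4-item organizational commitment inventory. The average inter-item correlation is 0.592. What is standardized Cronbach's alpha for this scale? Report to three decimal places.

α = 0.853

Standardized α = k·r̄ / (1 + (k−1)·r̄) = 4 × 0.592 / (1 + 3 × 0.592)
  = 2.3680 / 2.7760 = 0.853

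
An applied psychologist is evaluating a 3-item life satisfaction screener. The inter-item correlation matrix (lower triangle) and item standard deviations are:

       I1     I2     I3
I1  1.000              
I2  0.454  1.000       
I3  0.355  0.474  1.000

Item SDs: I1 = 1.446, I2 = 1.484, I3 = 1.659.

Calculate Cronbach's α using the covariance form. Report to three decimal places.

Σσ²ᵢ = 1.446² + 1.484² + 1.659² = 7.0455
Covariances σ_ij = r_ij · s_i · s_j:
  σ(I1,I2) = 0.454 × 1.446 × 1.484 = 0.9742
  σ(I1,I3) = 0.355 × 1.446 × 1.659 = 0.8516
  σ(I2,I3) = 0.474 × 1.484 × 1.659 = 1.1670
σ²_T = Σσ²ᵢ + 2·Σσ_ij = 7.0455 + 2 × 2.9928 = 13.0311
α = (3/2)·(1 − 7.0455/13.0311) = 0.689

α = 0.689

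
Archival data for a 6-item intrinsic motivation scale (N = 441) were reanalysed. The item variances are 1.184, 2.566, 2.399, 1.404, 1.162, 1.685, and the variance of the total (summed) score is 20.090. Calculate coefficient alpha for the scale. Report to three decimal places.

ΣVar(i) = 1.184 + 2.566 + 2.399 + 1.404 + 1.162 + 1.685 = 10.400
α = (k/(k−1))·(1 − ΣVar(i)/σ²_total) = (6/5)·(1 − 10.400/20.090) = 0.579

α = 0.579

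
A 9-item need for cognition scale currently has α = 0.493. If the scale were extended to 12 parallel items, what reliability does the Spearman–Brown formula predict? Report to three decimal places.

predicted reliability = 0.565

Length factor m = 12/9 = 1.3333
α' = m·α / (1 + (m−1)·α)
   = 12/9 × 0.493 / (1 + (12/9 − 1) × 0.493)
   = 0.6573 / 1.1643 = 0.565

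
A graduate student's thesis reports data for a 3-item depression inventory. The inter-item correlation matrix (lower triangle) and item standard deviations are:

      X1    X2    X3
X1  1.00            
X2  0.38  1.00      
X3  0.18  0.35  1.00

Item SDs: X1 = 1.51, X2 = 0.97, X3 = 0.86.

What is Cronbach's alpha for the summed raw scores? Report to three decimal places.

Cronbach's alpha = 0.530

Σσ²ᵢ = 1.51² + 0.97² + 0.86² = 3.9606
Covariances σ_ij = r_ij · s_i · s_j:
  σ(X1,X2) = 0.38 × 1.51 × 0.97 = 0.5566
  σ(X1,X3) = 0.18 × 1.51 × 0.86 = 0.2337
  σ(X2,X3) = 0.35 × 0.97 × 0.86 = 0.2920
σ²_T = Σσ²ᵢ + 2·Σσ_ij = 3.9606 + 2 × 1.0823 = 6.1252
α = (3/2)·(1 − 3.9606/6.1252) = 0.530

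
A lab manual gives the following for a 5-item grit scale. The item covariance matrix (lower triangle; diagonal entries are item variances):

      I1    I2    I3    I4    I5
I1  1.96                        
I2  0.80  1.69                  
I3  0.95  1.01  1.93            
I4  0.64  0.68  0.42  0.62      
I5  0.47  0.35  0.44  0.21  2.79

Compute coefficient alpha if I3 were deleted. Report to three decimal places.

coefficient alpha = 0.629

Remaining items: I1, I2, I4, I5 (k = 4).
Σσᵢ² = 1.96 + 1.69 + 0.62 + 2.79 = 7.06
total variance = 7.06 + 2 × 3.15 = 13.36
α (item deleted) = (4/3)·(1 − 7.06/13.36) = 0.629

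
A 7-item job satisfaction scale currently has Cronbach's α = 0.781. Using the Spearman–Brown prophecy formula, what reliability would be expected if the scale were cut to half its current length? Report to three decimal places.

predicted reliability = 0.641

Length factor m = 1/2
α' = m·α / (1 − (1−m)·α)
   = 1/2 × 0.781 / (1 − (1 − 1/2) × 0.781)
   = 0.3905 / 0.6095 = 0.641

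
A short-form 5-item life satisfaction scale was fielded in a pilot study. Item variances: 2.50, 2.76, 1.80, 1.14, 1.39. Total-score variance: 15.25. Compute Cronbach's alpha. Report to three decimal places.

α = 0.464

Σσᵢ² = 2.50 + 2.76 + 1.80 + 1.14 + 1.39 = 9.59
α = (k/(k−1))·(1 − Σσᵢ²/σ²_total) = (5/4)·(1 − 9.59/15.25) = 0.464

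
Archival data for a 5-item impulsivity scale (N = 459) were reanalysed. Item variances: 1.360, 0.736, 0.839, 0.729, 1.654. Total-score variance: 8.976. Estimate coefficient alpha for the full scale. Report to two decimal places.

ΣVar(i) = 1.360 + 0.736 + 0.839 + 0.729 + 1.654 = 5.318
α = (k/(k−1))·(1 − ΣVar(i)/σ²_total) = (5/4)·(1 − 5.318/8.976) = 0.51

α = 0.51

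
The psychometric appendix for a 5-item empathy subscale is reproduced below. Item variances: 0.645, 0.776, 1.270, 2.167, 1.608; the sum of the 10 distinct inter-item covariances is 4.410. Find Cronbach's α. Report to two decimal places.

Cronbach's α = 0.72

ΣVar(i) = 0.645 + 0.776 + 1.270 + 2.167 + 1.608 = 6.466
Sum of distinct covariances = 4.410
σ²_total = ΣVar(i) + 2·Σcov = 6.466 + 2 × 4.410 = 15.286
α = (5/4)·(1 − 6.466/15.286) = 0.72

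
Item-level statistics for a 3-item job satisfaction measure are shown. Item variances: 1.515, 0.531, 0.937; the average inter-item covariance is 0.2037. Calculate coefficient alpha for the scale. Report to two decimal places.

α = 0.44

Σσᵢ² = 1.515 + 0.531 + 0.937 = 2.983
Sum of the 3 distinct covariances = 3 × 0.2037 = 0.6111
σ²_T = Σσᵢ² + 2·Σcov = 2.983 + 2 × 0.6111 = 4.2052
α = (3/2)·(1 − 2.983/4.2052) = 0.44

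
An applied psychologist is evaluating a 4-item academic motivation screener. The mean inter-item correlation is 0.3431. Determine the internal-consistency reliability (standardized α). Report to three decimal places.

Standardized α = k·r̄ / (1 + (k−1)·r̄) = 4 × 0.3431 / (1 + 3 × 0.3431)
  = 1.3724 / 2.0293 = 0.676

α = 0.676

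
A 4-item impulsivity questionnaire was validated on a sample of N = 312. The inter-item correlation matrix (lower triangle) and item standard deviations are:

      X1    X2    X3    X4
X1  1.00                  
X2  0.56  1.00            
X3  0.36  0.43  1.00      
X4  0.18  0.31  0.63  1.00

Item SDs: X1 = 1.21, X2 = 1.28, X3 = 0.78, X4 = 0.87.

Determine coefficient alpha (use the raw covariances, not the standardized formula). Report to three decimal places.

coefficient alpha = 0.717

Σσ²ᵢ = 1.21² + 1.28² + 0.78² + 0.87² = 4.4678
Covariances σ_ij = r_ij · s_i · s_j:
  σ(X1,X2) = 0.56 × 1.21 × 1.28 = 0.8673
  σ(X1,X3) = 0.36 × 1.21 × 0.78 = 0.3398
  σ(X1,X4) = 0.18 × 1.21 × 0.87 = 0.1895
  σ(X2,X3) = 0.43 × 1.28 × 0.78 = 0.4293
  σ(X2,X4) = 0.31 × 1.28 × 0.87 = 0.3452
  σ(X3,X4) = 0.63 × 0.78 × 0.87 = 0.4275
σ²_T = Σσ²ᵢ + 2·Σσ_ij = 4.4678 + 2 × 2.5986 = 9.6650
α = (4/3)·(1 − 4.4678/9.6650) = 0.717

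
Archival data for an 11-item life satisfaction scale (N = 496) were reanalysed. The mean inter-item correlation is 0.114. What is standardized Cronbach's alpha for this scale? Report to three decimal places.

standardized Cronbach's alpha = 0.586

Standardized α = k·r̄ / (1 + (k−1)·r̄) = 11 × 0.114 / (1 + 10 × 0.114)
  = 1.2540 / 2.1400 = 0.586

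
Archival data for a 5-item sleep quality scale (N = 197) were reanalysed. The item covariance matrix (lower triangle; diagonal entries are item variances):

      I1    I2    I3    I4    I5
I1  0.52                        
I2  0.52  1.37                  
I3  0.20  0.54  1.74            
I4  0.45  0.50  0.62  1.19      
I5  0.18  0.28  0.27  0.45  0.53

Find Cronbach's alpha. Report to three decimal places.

Cronbach's alpha = 0.750

sum of item variances = 0.52 + 1.37 + 1.74 + 1.19 + 0.53 = 5.35
Sum of off-diagonal covariances = 4.01
Var(T) = 5.35 + 2 × 4.01 = 13.37
α = (k/(k−1))·(1 − sum of item variances/Var(T)) = (5/4)·(1 − 5.35/13.37) = 0.750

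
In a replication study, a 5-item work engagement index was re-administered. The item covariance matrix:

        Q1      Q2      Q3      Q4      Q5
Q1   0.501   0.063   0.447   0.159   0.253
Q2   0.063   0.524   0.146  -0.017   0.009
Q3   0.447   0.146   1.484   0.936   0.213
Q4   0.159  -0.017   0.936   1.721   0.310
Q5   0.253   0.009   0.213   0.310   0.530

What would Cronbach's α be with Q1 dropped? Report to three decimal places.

Remaining items: Q2, Q3, Q4, Q5 (k = 4).
Σσᵢ² = 0.524 + 1.484 + 1.721 + 0.530 = 4.259
Var(T) = 4.259 + 2 × 1.597 = 7.453
α (item deleted) = (4/3)·(1 − 4.259/7.453) = 0.571

Cronbach's α = 0.571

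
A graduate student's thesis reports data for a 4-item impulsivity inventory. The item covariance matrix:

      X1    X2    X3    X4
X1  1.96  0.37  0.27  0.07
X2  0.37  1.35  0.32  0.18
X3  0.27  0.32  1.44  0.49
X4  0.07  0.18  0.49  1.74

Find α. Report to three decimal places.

ΣVar(i) = 1.96 + 1.35 + 1.44 + 1.74 = 6.49
Σ_{i<j} σ_ij = 1.70
σ²_T = 6.49 + 2 × 1.70 = 9.89
α = (k/(k−1))·(1 − ΣVar(i)/σ²_T) = (4/3)·(1 − 6.49/9.89) = 0.458

α = 0.458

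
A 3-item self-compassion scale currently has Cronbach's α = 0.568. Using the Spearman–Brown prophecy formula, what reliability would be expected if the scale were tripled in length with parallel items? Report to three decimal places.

Length factor m = 3
α' = m·α / (1 + (m−1)·α)
   = 3 × 0.568 / (1 + (3 − 1) × 0.568)
   = 1.7040 / 2.1360 = 0.798

predicted reliability = 0.798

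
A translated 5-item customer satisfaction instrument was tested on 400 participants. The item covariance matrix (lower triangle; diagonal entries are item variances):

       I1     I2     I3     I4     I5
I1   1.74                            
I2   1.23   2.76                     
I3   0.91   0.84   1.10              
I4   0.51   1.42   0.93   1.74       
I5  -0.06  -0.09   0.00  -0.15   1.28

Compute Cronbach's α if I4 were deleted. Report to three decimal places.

α = 0.602

Remaining items: I1, I2, I3, I5 (k = 4).
ΣVar(i) = 1.74 + 2.76 + 1.10 + 1.28 = 6.88
σ²_total = 6.88 + 2 × 2.83 = 12.54
α (item deleted) = (4/3)·(1 − 6.88/12.54) = 0.602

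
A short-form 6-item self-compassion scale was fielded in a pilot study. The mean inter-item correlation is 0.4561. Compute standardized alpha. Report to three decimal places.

Standardized α = k·r̄ / (1 + (k−1)·r̄) = 6 × 0.4561 / (1 + 5 × 0.4561)
  = 2.7366 / 3.2805 = 0.834

α = 0.834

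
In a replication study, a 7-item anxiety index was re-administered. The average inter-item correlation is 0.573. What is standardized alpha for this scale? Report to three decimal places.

α = 0.904

Standardized α = k·r̄ / (1 + (k−1)·r̄) = 7 × 0.573 / (1 + 6 × 0.573)
  = 4.0110 / 4.4380 = 0.904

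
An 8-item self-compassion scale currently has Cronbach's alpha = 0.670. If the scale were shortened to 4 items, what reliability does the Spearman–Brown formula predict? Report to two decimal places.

predicted reliability = 0.50

Length factor m = 4/8 = 0.5000
α' = m·α / (1 − (1−m)·α)
   = 4/8 × 0.670 / (1 − (1 − 4/8) × 0.670)
   = 0.3350 / 0.6650 = 0.50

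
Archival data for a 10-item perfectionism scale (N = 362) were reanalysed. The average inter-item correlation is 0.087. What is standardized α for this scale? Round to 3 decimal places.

Standardized α = k·r̄ / (1 + (k−1)·r̄) = 10 × 0.087 / (1 + 9 × 0.087)
  = 0.8700 / 1.7830 = 0.488

standardized α = 0.488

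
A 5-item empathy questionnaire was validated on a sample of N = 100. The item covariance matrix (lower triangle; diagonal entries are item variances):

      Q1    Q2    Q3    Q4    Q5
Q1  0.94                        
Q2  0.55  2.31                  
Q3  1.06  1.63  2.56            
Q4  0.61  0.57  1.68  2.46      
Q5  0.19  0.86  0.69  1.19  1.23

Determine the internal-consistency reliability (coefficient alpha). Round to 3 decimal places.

coefficient alpha = 0.819

ΣVar(i) = 0.94 + 2.31 + 2.56 + 2.46 + 1.23 = 9.50
Sum of the distinct covariances = 9.03
σ²_total = 9.50 + 2 × 9.03 = 27.56
α = (k/(k−1))·(1 − ΣVar(i)/σ²_total) = (5/4)·(1 − 9.50/27.56) = 0.819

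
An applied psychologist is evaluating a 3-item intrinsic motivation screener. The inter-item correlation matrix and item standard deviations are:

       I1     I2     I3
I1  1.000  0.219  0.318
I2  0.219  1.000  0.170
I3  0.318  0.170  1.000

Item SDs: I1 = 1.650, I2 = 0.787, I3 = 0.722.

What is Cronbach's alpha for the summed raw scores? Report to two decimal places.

Cronbach's alpha = 0.42

Σσ²ᵢ = 1.650² + 0.787² + 0.722² = 3.8632
Covariances σ_ij = r_ij · s_i · s_j:
  σ(I1,I2) = 0.219 × 1.650 × 0.787 = 0.2844
  σ(I1,I3) = 0.318 × 1.650 × 0.722 = 0.3788
  σ(I2,I3) = 0.170 × 0.787 × 0.722 = 0.0966
σ²_T = Σσ²ᵢ + 2·Σσ_ij = 3.8632 + 2 × 0.7598 = 5.3828
α = (3/2)·(1 − 3.8632/5.3828) = 0.42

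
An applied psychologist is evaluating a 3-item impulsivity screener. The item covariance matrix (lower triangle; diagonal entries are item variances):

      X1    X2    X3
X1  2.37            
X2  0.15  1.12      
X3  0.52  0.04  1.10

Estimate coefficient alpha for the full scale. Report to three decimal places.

coefficient alpha = 0.354

ΣVar(i) = 2.37 + 1.12 + 1.10 = 4.59
Σ_{i<j} σ_ij = 0.71
Var(T) = 4.59 + 2 × 0.71 = 6.01
α = (k/(k−1))·(1 − ΣVar(i)/Var(T)) = (3/2)·(1 − 4.59/6.01) = 0.354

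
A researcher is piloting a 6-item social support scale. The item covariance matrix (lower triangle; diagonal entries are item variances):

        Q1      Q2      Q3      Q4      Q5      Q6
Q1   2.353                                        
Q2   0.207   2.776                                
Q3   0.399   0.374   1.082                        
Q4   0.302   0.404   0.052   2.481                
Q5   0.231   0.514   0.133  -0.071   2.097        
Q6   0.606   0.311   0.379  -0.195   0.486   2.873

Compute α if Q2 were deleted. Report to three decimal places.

Remaining items: Q1, Q3, Q4, Q5, Q6 (k = 5).
Σσᵢ² = 2.353 + 1.082 + 2.481 + 2.097 + 2.873 = 10.886
Var(T) = 10.886 + 2 × 2.322 = 15.530
α (item deleted) = (5/4)·(1 − 10.886/15.530) = 0.374

α = 0.374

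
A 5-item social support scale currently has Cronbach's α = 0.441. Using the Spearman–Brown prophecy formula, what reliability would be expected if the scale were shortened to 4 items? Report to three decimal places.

predicted reliability = 0.387

Length factor m = 4/5 = 0.8000
α' = m·α / (1 − (1−m)·α)
   = 4/5 × 0.441 / (1 − (1 − 4/5) × 0.441)
   = 0.3528 / 0.9118 = 0.387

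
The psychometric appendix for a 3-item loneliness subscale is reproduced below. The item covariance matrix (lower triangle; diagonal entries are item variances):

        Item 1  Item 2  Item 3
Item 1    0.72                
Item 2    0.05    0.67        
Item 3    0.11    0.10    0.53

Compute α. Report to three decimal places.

α = 0.320

Σσ²ᵢ = 0.72 + 0.67 + 0.53 = 1.92
Sum of the distinct covariances = 0.26
total variance = 1.92 + 2 × 0.26 = 2.44
α = (k/(k−1))·(1 − Σσ²ᵢ/total variance) = (3/2)·(1 − 1.92/2.44) = 0.320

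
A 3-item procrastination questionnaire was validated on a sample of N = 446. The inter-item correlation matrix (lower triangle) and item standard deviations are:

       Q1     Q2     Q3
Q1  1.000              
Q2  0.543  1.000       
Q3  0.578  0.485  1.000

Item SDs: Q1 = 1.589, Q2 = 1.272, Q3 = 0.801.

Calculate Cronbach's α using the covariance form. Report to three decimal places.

Σσ²ᵢ = 1.589² + 1.272² + 0.801² = 4.7845
Covariances σ_ij = r_ij · s_i · s_j:
  σ(Q1,Q2) = 0.543 × 1.589 × 1.272 = 1.0975
  σ(Q1,Q3) = 0.578 × 1.589 × 0.801 = 0.7357
  σ(Q2,Q3) = 0.485 × 1.272 × 0.801 = 0.4942
σ²_T = Σσ²ᵢ + 2·Σσ_ij = 4.7845 + 2 × 2.3274 = 9.4393
α = (3/2)·(1 − 4.7845/9.4393) = 0.740

α = 0.740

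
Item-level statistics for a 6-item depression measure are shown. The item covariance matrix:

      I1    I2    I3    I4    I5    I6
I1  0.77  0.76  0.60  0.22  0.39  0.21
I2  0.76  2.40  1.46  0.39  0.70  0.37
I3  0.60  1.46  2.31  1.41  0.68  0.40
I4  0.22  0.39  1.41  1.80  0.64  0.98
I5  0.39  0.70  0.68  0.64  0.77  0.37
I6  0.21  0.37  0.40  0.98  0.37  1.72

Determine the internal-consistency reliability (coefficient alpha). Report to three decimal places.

α = 0.795

ΣVar(i) = 0.77 + 2.40 + 2.31 + 1.80 + 0.77 + 1.72 = 9.77
Σ_{i<j} σ_ij = 9.58
σ²_T = 9.77 + 2 × 9.58 = 28.93
α = (k/(k−1))·(1 − ΣVar(i)/σ²_T) = (6/5)·(1 − 9.77/28.93) = 0.795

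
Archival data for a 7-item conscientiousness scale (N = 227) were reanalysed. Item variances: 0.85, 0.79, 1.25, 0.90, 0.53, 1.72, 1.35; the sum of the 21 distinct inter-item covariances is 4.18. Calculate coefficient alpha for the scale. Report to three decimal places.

Σσᵢ² = 0.85 + 0.79 + 1.25 + 0.90 + 0.53 + 1.72 + 1.35 = 7.39
Sum of distinct covariances = 4.18
σ²_total = Σσᵢ² + 2·Σcov = 7.39 + 2 × 4.18 = 15.75
α = (7/6)·(1 − 7.39/15.75) = 0.619

coefficient alpha = 0.619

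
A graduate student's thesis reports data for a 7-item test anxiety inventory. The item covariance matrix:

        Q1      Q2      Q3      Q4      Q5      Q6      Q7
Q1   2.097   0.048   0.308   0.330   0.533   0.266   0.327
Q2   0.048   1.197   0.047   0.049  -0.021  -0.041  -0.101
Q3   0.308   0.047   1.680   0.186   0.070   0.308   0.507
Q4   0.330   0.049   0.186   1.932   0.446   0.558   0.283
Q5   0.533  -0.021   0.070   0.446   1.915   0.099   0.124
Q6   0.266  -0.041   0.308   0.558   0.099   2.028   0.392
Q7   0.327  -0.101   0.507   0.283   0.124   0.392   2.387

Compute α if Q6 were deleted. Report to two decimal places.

α = 0.43

Remaining items: Q1, Q2, Q3, Q4, Q5, Q7 (k = 6).
Σσᵢ² = 2.097 + 1.197 + 1.680 + 1.932 + 1.915 + 2.387 = 11.208
σ²_total = 11.208 + 2 × 3.136 = 17.480
α (item deleted) = (6/5)·(1 − 11.208/17.480) = 0.43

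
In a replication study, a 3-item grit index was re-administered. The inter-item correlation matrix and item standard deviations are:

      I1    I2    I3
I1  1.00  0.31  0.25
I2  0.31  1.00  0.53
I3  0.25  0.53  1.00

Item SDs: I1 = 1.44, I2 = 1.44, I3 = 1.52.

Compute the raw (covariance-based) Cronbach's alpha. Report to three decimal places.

Cronbach's alpha = 0.632

Σσ²ᵢ = 1.44² + 1.44² + 1.52² = 6.4576
Covariances σ_ij = r_ij · s_i · s_j:
  σ(I1,I2) = 0.31 × 1.44 × 1.44 = 0.6428
  σ(I1,I3) = 0.25 × 1.44 × 1.52 = 0.5472
  σ(I2,I3) = 0.53 × 1.44 × 1.52 = 1.1601
σ²_T = Σσ²ᵢ + 2·Σσ_ij = 6.4576 + 2 × 2.3501 = 11.1578
α = (3/2)·(1 − 6.4576/11.1578) = 0.632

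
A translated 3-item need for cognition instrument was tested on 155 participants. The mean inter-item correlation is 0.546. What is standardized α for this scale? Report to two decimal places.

Standardized α = k·r̄ / (1 + (k−1)·r̄) = 3 × 0.546 / (1 + 2 × 0.546)
  = 1.6380 / 2.0920 = 0.78

α = 0.78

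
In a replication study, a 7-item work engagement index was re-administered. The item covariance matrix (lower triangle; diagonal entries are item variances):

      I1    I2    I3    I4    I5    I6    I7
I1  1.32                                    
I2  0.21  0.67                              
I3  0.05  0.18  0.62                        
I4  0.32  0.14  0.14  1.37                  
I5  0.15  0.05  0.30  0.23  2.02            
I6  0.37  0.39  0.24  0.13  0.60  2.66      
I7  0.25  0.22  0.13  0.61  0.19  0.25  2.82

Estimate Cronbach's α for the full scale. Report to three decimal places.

Cronbach's α = 0.552

Σσ²ᵢ = 1.32 + 0.67 + 0.62 + 1.37 + 2.02 + 2.66 + 2.82 = 11.48
Σ_{i<j} σ_ij = 5.15
total variance = 11.48 + 2 × 5.15 = 21.78
α = (k/(k−1))·(1 − Σσ²ᵢ/total variance) = (7/6)·(1 − 11.48/21.78) = 0.552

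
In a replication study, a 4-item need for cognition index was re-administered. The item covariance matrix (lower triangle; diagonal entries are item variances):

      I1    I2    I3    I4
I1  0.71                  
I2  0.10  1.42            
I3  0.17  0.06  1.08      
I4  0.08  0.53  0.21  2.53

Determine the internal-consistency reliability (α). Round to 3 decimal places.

α = 0.381

ΣVar(i) = 0.71 + 1.42 + 1.08 + 2.53 = 5.74
Σ_{i<j} σ_ij = 1.15
total variance = 5.74 + 2 × 1.15 = 8.04
α = (k/(k−1))·(1 − ΣVar(i)/total variance) = (4/3)·(1 − 5.74/8.04) = 0.381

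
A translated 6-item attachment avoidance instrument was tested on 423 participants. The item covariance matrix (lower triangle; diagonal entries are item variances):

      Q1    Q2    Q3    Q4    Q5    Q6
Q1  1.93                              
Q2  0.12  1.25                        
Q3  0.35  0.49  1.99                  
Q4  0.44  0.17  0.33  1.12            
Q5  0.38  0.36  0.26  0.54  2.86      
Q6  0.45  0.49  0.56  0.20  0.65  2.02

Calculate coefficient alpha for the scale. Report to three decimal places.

α = 0.611

Σσ²ᵢ = 1.93 + 1.25 + 1.99 + 1.12 + 2.86 + 2.02 = 11.17
Σ_{i<j} σ_ij = 5.79
Var(T) = 11.17 + 2 × 5.79 = 22.75
α = (k/(k−1))·(1 − Σσ²ᵢ/Var(T)) = (6/5)·(1 − 11.17/22.75) = 0.611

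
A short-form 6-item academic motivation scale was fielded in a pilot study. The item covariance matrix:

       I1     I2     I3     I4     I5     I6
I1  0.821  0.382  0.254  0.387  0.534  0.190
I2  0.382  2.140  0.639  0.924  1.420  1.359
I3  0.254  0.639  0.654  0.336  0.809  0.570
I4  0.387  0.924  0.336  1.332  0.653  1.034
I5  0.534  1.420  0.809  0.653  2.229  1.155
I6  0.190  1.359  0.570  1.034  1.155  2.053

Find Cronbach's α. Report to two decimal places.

Cronbach's α = 0.84

Σσ²ᵢ = 0.821 + 2.140 + 0.654 + 1.332 + 2.229 + 2.053 = 9.229
Sum of off-diagonal covariances = 10.646
total variance = 9.229 + 2 × 10.646 = 30.521
α = (k/(k−1))·(1 − Σσ²ᵢ/total variance) = (6/5)·(1 − 9.229/30.521) = 0.84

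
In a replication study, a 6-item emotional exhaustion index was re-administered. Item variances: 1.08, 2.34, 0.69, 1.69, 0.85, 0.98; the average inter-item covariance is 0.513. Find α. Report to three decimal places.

α = 0.802

Σσᵢ² = 1.08 + 2.34 + 0.69 + 1.69 + 0.85 + 0.98 = 7.63
Sum of the 15 distinct covariances = 15 × 0.513 = 7.695
σ²_T = Σσᵢ² + 2·Σcov = 7.63 + 2 × 7.695 = 23.020
α = (6/5)·(1 − 7.63/23.020) = 0.802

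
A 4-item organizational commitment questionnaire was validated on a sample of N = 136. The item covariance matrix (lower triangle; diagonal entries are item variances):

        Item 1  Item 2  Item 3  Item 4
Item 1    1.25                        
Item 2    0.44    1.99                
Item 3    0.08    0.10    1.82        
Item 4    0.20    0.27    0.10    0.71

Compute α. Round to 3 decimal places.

Σσ²ᵢ = 1.25 + 1.99 + 1.82 + 0.71 = 5.77
Sum of off-diagonal covariances = 1.19
Var(T) = 5.77 + 2 × 1.19 = 8.15
α = (k/(k−1))·(1 − Σσ²ᵢ/Var(T)) = (4/3)·(1 − 5.77/8.15) = 0.389

α = 0.389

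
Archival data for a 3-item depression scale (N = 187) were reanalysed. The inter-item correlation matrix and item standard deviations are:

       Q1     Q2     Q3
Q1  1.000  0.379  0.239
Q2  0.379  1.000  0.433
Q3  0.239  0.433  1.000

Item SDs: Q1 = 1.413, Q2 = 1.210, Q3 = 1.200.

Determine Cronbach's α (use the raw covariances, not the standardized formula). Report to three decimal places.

α = 0.611

Σσ²ᵢ = 1.413² + 1.210² + 1.200² = 4.9007
Covariances σ_ij = r_ij · s_i · s_j:
  σ(Q1,Q2) = 0.379 × 1.413 × 1.210 = 0.6480
  σ(Q1,Q3) = 0.239 × 1.413 × 1.200 = 0.4052
  σ(Q2,Q3) = 0.433 × 1.210 × 1.200 = 0.6287
σ²_T = Σσ²ᵢ + 2·Σσ_ij = 4.9007 + 2 × 1.6819 = 8.2645
α = (3/2)·(1 − 4.9007/8.2645) = 0.611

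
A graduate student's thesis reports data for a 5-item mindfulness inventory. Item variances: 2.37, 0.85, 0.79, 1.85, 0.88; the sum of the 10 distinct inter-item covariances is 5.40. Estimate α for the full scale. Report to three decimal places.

α = 0.770

ΣVar(i) = 2.37 + 0.85 + 0.79 + 1.85 + 0.88 = 6.74
Sum of distinct covariances = 5.40
total variance = ΣVar(i) + 2·Σcov = 6.74 + 2 × 5.40 = 17.54
α = (5/4)·(1 − 6.74/17.54) = 0.770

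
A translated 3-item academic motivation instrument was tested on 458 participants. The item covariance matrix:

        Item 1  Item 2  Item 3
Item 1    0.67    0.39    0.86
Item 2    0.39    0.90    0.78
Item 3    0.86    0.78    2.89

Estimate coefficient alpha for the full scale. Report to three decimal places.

α = 0.715

sum of item variances = 0.67 + 0.90 + 2.89 = 4.46
Sum of off-diagonal covariances = 2.03
σ²_total = 4.46 + 2 × 2.03 = 8.52
α = (k/(k−1))·(1 − sum of item variances/σ²_total) = (3/2)·(1 − 4.46/8.52) = 0.715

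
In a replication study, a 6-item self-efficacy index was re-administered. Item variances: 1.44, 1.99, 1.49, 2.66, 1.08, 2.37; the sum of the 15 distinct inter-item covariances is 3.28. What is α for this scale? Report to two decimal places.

α = 0.45

Σσ²ᵢ = 1.44 + 1.99 + 1.49 + 2.66 + 1.08 + 2.37 = 11.03
Sum of distinct covariances = 3.28
σ²_T = Σσ²ᵢ + 2·Σcov = 11.03 + 2 × 3.28 = 17.59
α = (6/5)·(1 − 11.03/17.59) = 0.45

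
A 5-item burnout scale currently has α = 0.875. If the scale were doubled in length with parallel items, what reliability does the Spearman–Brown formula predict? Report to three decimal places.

predicted reliability = 0.933

Length factor m = 2
α' = m·α / (1 + (m−1)·α)
   = 2 × 0.875 / (1 + (2 − 1) × 0.875)
   = 1.7500 / 1.8750 = 0.933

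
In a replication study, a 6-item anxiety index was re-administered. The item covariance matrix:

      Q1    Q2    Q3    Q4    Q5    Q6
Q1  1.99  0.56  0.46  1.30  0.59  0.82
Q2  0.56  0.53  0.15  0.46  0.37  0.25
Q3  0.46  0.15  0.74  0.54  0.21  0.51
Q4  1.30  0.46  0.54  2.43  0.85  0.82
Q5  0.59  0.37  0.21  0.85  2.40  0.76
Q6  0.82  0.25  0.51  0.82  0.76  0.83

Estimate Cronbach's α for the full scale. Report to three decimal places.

Cronbach's α = 0.792

sum of item variances = 1.99 + 0.53 + 0.74 + 2.43 + 2.40 + 0.83 = 8.92
Sum of off-diagonal covariances = 8.65
σ²_T = 8.92 + 2 × 8.65 = 26.22
α = (k/(k−1))·(1 − sum of item variances/σ²_T) = (6/5)·(1 − 8.92/26.22) = 0.792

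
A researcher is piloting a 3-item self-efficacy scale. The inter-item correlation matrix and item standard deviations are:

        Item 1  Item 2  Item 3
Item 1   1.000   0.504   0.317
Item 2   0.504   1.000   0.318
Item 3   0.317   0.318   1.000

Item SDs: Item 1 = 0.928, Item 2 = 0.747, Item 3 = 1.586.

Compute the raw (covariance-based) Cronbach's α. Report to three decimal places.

Cronbach's α = 0.566

Σσ²ᵢ = 0.928² + 0.747² + 1.586² = 3.9346
Covariances σ_ij = r_ij · s_i · s_j:
  σ(Item 1,Item 2) = 0.504 × 0.928 × 0.747 = 0.3494
  σ(Item 1,Item 3) = 0.317 × 0.928 × 1.586 = 0.4666
  σ(Item 2,Item 3) = 0.318 × 0.747 × 1.586 = 0.3767
σ²_T = Σσ²ᵢ + 2·Σσ_ij = 3.9346 + 2 × 1.1927 = 6.3200
α = (3/2)·(1 − 3.9346/6.3200) = 0.566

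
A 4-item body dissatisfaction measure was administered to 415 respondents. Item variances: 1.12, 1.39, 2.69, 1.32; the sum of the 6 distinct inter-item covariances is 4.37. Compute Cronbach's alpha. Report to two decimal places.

Cronbach's alpha = 0.76

sum of item variances = 1.12 + 1.39 + 2.69 + 1.32 = 6.52
Sum of distinct covariances = 4.37
σ²_T = sum of item variances + 2·Σcov = 6.52 + 2 × 4.37 = 15.26
α = (4/3)·(1 − 6.52/15.26) = 0.76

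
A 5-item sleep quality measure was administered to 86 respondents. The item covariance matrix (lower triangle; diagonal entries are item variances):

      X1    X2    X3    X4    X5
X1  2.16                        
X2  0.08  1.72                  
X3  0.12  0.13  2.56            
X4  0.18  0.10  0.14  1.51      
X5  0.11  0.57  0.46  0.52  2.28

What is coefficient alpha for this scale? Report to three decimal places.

α = 0.400

sum of item variances = 2.16 + 1.72 + 2.56 + 1.51 + 2.28 = 10.23
Sum of off-diagonal covariances = 2.41
Var(T) = 10.23 + 2 × 2.41 = 15.05
α = (k/(k−1))·(1 − sum of item variances/Var(T)) = (5/4)·(1 − 10.23/15.05) = 0.400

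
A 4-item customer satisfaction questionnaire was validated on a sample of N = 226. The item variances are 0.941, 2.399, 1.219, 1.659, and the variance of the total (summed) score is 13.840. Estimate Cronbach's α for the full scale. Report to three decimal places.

α = 0.734

sum of item variances = 0.941 + 2.399 + 1.219 + 1.659 = 6.218
α = (k/(k−1))·(1 − sum of item variances/total variance) = (4/3)·(1 − 6.218/13.840) = 0.734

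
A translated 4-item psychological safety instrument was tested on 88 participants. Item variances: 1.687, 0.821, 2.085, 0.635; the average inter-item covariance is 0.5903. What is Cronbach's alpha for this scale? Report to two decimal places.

ΣVar(i) = 1.687 + 0.821 + 2.085 + 0.635 = 5.228
Sum of the 6 distinct covariances = 6 × 0.5903 = 3.5418
total variance = ΣVar(i) + 2·Σcov = 5.228 + 2 × 3.5418 = 12.3116
α = (4/3)·(1 − 5.228/12.3116) = 0.77

α = 0.77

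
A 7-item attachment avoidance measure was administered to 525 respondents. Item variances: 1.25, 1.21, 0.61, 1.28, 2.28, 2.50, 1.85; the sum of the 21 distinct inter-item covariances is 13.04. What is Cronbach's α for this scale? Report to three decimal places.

Cronbach's α = 0.821

sum of item variances = 1.25 + 1.21 + 0.61 + 1.28 + 2.28 + 2.50 + 1.85 = 10.98
Sum of distinct covariances = 13.04
total variance = sum of item variances + 2·Σcov = 10.98 + 2 × 13.04 = 37.06
α = (7/6)·(1 − 10.98/37.06) = 0.821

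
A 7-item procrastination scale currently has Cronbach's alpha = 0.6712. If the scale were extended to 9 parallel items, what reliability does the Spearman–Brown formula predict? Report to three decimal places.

Length factor m = 9/7 = 1.2857
α' = m·α / (1 + (m−1)·α)
   = 9/7 × 0.6712 / (1 + (9/7 − 1) × 0.6712)
   = 0.8630 / 1.1918 = 0.724

predicted reliability = 0.724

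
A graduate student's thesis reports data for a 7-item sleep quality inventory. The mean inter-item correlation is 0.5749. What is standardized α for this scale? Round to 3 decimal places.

α = 0.904

Standardized α = k·r̄ / (1 + (k−1)·r̄) = 7 × 0.5749 / (1 + 6 × 0.5749)
  = 4.0243 / 4.4494 = 0.904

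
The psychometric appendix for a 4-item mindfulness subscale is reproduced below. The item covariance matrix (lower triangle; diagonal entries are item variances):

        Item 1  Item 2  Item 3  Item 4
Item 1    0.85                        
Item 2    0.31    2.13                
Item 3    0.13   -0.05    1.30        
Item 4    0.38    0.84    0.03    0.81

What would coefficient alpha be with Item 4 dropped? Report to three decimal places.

coefficient alpha = 0.231

Remaining items: Item 1, Item 2, Item 3 (k = 3).
Σσ²ᵢ = 0.85 + 2.13 + 1.30 = 4.28
Var(T) = 4.28 + 2 × 0.39 = 5.06
α (item deleted) = (3/2)·(1 − 4.28/5.06) = 0.231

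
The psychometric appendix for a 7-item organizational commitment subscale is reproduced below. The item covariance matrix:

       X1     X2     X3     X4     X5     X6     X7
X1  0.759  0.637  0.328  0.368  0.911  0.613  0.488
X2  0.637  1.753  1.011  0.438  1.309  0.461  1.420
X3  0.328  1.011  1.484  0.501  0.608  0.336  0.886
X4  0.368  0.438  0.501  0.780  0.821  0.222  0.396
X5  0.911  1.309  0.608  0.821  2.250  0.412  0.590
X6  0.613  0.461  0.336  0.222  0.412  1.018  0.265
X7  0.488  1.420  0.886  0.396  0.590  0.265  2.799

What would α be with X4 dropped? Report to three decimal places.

Remaining items: X1, X2, X3, X5, X6, X7 (k = 6).
ΣVar(i) = 0.759 + 1.753 + 1.484 + 2.250 + 1.018 + 2.799 = 10.063
σ²_T = 10.063 + 2 × 10.275 = 30.613
α (item deleted) = (6/5)·(1 − 10.063/30.613) = 0.806

α = 0.806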